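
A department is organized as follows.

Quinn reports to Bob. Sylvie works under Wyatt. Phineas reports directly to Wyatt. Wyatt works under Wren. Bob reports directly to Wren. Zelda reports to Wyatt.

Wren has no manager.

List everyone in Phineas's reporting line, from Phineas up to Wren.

Phineas reports to Wyatt. Wyatt reports to Wren. Wren is at the top.

Phineas -> Wyatt -> Wren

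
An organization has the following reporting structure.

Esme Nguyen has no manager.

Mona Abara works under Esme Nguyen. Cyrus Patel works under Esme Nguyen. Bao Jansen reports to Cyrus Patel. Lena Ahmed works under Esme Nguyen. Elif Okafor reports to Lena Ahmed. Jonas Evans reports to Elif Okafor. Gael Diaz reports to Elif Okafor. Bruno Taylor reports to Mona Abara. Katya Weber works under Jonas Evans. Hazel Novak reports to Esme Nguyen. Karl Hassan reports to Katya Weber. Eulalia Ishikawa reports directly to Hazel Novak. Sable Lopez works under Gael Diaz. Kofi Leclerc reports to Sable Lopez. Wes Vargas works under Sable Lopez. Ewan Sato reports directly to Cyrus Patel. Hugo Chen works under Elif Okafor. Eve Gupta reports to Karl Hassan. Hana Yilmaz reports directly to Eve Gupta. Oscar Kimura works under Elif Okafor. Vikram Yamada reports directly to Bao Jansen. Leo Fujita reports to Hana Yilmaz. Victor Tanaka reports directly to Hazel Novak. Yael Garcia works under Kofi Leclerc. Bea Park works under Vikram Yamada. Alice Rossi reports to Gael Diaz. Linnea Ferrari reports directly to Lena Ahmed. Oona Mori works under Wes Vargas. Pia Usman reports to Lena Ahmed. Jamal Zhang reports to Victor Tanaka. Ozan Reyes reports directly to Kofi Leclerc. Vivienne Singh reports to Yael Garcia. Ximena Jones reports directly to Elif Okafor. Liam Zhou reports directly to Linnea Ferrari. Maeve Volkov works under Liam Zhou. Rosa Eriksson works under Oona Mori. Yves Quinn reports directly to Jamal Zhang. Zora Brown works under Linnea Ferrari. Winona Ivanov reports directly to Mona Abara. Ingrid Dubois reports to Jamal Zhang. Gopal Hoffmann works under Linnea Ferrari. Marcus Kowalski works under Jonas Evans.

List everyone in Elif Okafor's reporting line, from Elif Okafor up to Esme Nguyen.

Elif Okafor reports to Lena Ahmed. Lena Ahmed reports to Esme Nguyen. Esme Nguyen is at the top.

Elif Okafor -> Lena Ahmed -> Esme Nguyen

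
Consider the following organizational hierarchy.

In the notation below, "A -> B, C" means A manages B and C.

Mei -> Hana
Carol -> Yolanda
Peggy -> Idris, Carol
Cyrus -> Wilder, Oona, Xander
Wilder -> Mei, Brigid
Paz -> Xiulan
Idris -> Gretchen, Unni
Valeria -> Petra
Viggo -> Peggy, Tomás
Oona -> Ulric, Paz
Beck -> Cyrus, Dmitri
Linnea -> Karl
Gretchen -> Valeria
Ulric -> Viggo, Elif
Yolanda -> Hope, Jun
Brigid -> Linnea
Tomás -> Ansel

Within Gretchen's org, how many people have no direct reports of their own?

1

The only person in Gretchen's organization with no one reporting to them is Petra. That is 1.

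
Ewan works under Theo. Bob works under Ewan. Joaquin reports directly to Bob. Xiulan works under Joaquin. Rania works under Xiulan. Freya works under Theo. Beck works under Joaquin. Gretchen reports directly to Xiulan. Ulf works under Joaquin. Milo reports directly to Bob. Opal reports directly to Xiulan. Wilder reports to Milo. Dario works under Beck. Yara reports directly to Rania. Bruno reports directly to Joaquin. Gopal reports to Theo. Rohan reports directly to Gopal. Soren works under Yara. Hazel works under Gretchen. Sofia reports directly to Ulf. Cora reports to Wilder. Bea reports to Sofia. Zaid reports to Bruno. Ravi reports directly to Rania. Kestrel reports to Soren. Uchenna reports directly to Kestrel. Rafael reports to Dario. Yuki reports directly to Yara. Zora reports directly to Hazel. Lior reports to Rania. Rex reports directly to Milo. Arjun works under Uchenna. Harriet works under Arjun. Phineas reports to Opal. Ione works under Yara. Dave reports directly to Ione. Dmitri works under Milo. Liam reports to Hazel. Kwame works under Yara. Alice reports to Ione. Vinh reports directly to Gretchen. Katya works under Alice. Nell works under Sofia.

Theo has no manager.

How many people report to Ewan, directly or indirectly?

39

Ewan directly manages Bob. Under Bob: Milo, Dmitri, Rex, Wilder, Cora, Joaquin, Bruno, Zaid, Ulf, Sofia, Nell, Bea, Beck, Dario, Rafael, Xiulan, Opal, Phineas, Gretchen, Vinh, Hazel, Liam, Zora, Rania, Lior, Ravi, Yara, Kwame, Ione, Alice, Katya, Dave, Yuki, Soren, Kestrel, Uchenna, Arjun, Harriet (38). That's 39 in total.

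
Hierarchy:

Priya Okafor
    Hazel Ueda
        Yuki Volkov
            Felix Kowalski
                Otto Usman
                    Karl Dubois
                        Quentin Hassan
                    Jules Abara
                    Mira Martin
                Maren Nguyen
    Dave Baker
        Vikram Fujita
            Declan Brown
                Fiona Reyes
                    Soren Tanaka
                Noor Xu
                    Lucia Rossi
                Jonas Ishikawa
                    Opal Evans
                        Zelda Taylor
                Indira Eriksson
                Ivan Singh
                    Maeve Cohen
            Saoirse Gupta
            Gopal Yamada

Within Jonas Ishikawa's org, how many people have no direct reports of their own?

The only person in Jonas Ishikawa's organization with no one reporting to them is Zelda Taylor. That is 1.

1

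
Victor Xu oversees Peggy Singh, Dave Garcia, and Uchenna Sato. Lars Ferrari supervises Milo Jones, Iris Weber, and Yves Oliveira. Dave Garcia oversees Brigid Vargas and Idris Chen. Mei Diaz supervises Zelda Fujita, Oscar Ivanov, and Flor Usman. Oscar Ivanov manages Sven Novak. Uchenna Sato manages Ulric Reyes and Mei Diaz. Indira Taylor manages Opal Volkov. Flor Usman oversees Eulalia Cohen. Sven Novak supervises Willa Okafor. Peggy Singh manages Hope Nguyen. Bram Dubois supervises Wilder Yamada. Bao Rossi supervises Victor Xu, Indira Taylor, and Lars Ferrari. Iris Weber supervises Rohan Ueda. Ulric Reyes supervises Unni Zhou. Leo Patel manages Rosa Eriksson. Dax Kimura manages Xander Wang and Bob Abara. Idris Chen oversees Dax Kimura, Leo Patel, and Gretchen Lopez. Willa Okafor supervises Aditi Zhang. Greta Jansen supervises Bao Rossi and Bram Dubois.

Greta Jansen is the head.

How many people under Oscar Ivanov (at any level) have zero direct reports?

1

The only person in Oscar Ivanov's organization with no one reporting to them is Aditi Zhang. That is 1.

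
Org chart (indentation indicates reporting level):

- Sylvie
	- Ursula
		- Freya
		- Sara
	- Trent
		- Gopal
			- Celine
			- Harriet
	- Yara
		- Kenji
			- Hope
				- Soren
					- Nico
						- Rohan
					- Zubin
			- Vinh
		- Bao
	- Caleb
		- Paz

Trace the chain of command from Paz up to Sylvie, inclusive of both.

Paz -> Caleb -> Sylvie

Paz reports to Caleb. Caleb reports to Sylvie. Sylvie is at the top.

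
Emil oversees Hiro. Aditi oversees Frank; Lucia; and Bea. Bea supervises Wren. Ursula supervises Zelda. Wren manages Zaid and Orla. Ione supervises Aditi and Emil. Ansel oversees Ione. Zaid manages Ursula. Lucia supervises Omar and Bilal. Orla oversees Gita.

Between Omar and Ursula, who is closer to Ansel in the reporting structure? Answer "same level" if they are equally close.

Omar

Omar is 4 levels below Ansel; Ursula is 6. Omar is higher.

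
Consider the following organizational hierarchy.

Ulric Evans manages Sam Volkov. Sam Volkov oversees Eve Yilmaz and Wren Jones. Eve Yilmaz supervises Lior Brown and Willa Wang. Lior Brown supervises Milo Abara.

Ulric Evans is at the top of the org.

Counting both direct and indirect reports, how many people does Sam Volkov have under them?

5

Sam Volkov directly manages Eve Yilmaz, Wren Jones. Under Eve Yilmaz: Willa Wang, Lior Brown, Milo Abara (3). Wren Jones has no reports. So Sam Volkov's organization is 2 direct reports plus everyone under them: 4 + 1 = 5.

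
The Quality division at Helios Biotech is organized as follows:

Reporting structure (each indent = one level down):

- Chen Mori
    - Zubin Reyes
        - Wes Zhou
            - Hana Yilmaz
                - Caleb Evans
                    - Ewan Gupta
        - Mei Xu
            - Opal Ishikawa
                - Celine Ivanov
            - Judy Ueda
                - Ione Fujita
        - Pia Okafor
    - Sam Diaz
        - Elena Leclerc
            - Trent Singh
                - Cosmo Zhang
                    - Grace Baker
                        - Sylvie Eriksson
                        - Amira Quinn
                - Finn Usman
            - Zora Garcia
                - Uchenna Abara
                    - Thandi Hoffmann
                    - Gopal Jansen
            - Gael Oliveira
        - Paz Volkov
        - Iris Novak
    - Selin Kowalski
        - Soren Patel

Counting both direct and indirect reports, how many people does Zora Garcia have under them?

Zora Garcia directly manages Uchenna Abara. Under Uchenna Abara: Gopal Jansen, Thandi Hoffmann (2). That's 3 in total.

3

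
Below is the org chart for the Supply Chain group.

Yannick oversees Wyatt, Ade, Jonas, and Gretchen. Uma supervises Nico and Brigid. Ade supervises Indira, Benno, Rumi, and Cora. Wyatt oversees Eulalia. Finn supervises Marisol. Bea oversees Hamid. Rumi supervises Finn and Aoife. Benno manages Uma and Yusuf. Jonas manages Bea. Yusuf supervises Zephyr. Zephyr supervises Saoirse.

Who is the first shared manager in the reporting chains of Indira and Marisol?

Ade

Indira's chain of managers is Ade, Yannick. Marisol's chain of managers is Finn, Rumi, Ade, Yannick. The first manager that appears in both chains is Ade.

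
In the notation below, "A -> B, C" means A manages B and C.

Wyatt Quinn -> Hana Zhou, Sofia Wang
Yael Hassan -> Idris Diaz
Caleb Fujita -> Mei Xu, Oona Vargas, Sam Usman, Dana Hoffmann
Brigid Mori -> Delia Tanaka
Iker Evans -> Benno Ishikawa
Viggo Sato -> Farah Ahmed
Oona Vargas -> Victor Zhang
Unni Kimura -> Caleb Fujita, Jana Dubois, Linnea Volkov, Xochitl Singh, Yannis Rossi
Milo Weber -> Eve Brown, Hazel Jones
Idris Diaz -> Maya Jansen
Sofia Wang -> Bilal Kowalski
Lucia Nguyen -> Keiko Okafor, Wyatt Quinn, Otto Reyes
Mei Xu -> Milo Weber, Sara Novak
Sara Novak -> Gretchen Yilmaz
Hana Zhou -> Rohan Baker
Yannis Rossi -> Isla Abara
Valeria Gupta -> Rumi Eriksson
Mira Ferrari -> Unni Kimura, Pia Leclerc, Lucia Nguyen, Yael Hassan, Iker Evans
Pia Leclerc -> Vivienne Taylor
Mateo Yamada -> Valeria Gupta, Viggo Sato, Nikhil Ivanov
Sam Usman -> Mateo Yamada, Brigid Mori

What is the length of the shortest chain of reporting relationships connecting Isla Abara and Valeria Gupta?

6

Isla Abara is 2 levels below Unni Kimura, and Valeria Gupta is 4 levels below Unni Kimura (their lowest common manager). The shortest path runs up from Isla Abara to Unni Kimura and back down to Valeria Gupta: 2 + 4 = 6 links.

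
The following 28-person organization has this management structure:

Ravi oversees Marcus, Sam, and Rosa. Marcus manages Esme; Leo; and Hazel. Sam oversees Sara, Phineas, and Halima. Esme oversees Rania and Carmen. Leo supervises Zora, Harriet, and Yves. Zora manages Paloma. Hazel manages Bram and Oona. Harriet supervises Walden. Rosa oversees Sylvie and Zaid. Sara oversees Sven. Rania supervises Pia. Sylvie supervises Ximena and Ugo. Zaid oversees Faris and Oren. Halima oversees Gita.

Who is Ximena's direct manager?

Ximena reports directly to Sylvie.

Sylvie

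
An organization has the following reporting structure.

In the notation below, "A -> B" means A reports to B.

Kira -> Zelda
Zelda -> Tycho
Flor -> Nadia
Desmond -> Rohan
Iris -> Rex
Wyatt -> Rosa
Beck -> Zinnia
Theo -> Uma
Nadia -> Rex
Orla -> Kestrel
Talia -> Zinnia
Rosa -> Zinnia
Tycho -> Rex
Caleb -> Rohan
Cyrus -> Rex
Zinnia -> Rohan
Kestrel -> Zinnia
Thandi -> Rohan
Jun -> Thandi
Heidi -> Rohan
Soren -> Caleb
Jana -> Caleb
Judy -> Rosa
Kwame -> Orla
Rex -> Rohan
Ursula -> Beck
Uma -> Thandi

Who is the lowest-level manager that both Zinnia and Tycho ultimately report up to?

Zinnia's chain of managers is Rohan. Tycho's chain of managers is Rex, Rohan. The first manager that appears in both chains is Rohan.

Rohan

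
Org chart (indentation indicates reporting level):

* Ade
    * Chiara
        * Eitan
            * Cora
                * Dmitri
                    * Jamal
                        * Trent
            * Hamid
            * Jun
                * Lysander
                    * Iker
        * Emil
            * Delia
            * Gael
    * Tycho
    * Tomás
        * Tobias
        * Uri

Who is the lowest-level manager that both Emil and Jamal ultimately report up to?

Chiara

Emil's chain of managers is Chiara, Ade. Jamal's chain of managers is Dmitri, Cora, Eitan, Chiara, Ade. The first manager that appears in both chains is Chiara.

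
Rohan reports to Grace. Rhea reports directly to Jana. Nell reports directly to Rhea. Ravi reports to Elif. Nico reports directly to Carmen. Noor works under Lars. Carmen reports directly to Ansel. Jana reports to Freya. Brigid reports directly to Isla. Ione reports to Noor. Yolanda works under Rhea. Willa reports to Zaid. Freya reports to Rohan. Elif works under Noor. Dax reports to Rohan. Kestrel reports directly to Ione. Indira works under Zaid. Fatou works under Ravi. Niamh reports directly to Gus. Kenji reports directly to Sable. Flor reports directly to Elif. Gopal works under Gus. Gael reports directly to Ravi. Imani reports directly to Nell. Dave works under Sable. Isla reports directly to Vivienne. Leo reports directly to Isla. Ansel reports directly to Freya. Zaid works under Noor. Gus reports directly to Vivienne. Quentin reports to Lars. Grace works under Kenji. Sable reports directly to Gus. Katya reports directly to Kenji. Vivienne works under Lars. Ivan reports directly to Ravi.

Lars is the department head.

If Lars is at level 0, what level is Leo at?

Chain from Leo up to Lars: Leo → Isla → Vivienne → Lars. That is 3 steps up, so Leo is 3 levels below Lars.

3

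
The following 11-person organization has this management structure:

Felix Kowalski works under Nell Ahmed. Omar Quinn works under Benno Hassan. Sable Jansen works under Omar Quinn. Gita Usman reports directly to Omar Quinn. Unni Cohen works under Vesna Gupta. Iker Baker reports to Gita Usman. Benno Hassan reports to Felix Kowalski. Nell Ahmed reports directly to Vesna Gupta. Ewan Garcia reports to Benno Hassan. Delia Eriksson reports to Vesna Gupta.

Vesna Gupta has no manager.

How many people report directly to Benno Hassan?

2

Benno Hassan directly manages Omar Quinn, Ewan Garcia. That is 2 direct reports.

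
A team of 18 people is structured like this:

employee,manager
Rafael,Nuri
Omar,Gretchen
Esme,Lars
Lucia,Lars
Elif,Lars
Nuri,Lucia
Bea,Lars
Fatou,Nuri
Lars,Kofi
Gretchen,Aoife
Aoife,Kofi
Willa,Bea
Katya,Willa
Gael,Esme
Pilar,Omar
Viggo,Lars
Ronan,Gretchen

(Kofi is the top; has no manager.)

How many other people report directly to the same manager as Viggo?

Viggo reports to Lars. Lars's other direct reports are Lucia, Bea, Elif, Esme — 4 peers.

4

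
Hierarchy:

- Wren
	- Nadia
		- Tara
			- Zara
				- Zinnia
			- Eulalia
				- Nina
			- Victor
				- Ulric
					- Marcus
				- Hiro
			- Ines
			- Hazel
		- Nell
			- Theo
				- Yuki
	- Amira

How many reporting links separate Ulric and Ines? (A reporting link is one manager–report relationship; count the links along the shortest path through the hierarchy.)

Ulric is 2 levels below Tara, and Ines is 1 level below Tara (their lowest common manager). The shortest path runs up from Ulric to Tara and back down to Ines: 2 + 1 = 3 links.

3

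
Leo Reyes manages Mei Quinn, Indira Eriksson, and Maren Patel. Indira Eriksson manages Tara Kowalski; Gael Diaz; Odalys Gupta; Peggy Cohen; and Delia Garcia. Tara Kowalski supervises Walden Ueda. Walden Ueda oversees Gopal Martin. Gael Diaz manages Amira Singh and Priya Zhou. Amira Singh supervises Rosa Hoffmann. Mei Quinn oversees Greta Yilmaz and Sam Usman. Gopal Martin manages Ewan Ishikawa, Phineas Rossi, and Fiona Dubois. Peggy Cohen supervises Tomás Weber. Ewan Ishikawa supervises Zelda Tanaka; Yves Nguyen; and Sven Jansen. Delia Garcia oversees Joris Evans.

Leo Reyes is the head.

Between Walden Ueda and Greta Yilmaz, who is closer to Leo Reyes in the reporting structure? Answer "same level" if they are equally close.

Greta Yilmaz

Walden Ueda is 3 levels below Leo Reyes; Greta Yilmaz is 2. Greta Yilmaz is higher.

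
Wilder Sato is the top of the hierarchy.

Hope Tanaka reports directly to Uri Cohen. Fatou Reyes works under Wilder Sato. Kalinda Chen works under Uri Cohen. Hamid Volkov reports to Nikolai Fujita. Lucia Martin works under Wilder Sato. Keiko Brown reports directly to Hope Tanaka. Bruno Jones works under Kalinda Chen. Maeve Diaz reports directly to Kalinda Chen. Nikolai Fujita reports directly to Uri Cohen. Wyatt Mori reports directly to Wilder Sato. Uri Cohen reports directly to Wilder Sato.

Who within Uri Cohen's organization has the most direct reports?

Uri Cohen

Direct-report counts within Uri Cohen's organization: Uri Cohen has 3; Hope Tanaka has 1; Kalinda Chen has 2; Nikolai Fujita has 1. The largest is 3, held by Uri Cohen.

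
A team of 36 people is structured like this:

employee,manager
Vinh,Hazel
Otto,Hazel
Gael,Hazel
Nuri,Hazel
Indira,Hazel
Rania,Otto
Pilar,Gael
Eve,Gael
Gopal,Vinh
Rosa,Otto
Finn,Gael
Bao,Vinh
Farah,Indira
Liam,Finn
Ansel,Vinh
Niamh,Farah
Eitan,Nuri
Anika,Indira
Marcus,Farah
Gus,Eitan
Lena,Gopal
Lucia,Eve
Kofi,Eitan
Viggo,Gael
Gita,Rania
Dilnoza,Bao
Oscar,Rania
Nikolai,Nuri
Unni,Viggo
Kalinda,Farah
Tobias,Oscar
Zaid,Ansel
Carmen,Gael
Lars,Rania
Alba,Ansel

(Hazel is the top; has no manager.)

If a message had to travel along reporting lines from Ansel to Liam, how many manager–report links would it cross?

Ansel is 2 levels below Hazel, and Liam is 3 levels below Hazel (their lowest common manager). The shortest path runs up from Ansel to Hazel and back down to Liam: 2 + 3 = 5 links.

5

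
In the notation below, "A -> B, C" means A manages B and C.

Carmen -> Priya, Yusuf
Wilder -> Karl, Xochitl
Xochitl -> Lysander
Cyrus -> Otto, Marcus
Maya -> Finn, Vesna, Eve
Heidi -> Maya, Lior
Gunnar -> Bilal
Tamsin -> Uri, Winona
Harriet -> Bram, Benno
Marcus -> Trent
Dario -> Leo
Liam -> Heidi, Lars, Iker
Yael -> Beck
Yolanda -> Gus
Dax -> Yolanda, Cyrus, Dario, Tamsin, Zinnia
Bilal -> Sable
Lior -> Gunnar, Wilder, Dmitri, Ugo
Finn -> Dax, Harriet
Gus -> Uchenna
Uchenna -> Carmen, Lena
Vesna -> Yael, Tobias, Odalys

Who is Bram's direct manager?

Bram reports directly to Harriet.

Harriet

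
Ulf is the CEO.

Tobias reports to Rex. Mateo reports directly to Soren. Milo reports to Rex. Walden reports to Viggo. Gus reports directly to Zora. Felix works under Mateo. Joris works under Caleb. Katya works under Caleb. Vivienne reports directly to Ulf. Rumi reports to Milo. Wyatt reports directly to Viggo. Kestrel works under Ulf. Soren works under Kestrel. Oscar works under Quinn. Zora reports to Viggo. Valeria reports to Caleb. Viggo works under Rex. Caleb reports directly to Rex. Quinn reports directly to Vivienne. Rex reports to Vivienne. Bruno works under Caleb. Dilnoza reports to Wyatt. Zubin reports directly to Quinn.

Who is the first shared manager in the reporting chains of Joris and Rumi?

Joris's chain of managers is Caleb, Rex, Vivienne, Ulf. Rumi's chain of managers is Milo, Rex, Vivienne, Ulf. The first manager that appears in both chains is Rex.

Rex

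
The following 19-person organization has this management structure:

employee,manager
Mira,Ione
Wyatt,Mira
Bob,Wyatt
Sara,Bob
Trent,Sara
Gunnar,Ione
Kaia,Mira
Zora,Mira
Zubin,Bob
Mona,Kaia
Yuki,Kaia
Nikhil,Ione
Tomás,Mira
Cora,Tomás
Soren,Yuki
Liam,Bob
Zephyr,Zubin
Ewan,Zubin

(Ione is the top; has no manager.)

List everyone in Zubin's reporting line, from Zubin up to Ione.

Zubin reports to Bob. Bob reports to Wyatt. Wyatt reports to Mira. Mira reports to Ione. Ione is at the top.

Zubin -> Bob -> Wyatt -> Mira -> Ione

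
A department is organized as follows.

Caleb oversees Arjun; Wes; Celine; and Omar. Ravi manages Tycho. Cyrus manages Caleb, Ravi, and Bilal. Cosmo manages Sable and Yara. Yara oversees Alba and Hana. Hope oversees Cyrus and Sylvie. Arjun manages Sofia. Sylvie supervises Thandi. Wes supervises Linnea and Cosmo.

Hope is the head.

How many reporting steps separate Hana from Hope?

Chain from Hana up to Hope: Hana → Yara → Cosmo → Wes → Caleb → Cyrus → Hope. That is 6 steps up, so Hana is 6 levels below Hope.

6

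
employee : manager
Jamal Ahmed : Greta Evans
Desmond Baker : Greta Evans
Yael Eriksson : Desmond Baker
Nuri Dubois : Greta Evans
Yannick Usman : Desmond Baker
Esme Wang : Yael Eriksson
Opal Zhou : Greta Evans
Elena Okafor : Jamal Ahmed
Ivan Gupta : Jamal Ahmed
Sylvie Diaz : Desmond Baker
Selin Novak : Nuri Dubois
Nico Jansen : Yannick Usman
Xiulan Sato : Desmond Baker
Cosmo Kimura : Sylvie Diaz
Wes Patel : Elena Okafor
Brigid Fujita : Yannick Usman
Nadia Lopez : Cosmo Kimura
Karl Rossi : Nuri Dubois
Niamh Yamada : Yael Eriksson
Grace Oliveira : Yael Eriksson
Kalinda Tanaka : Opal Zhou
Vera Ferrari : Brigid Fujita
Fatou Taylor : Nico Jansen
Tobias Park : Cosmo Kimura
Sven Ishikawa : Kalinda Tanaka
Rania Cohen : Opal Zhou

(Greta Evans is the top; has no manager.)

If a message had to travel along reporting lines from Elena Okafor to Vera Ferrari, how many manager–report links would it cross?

6

Elena Okafor is 2 levels below Greta Evans, and Vera Ferrari is 4 levels below Greta Evans (their lowest common manager). The shortest path runs up from Elena Okafor to Greta Evans and back down to Vera Ferrari: 2 + 4 = 6 links.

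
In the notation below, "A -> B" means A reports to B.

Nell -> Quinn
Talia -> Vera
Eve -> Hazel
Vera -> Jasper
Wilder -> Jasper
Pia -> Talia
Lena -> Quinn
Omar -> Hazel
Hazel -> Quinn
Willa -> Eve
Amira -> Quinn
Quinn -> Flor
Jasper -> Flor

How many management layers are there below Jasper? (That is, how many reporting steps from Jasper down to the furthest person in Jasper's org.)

The longest chain under Jasper runs Jasper → Vera → Talia → Pia, which is 3 levels below Jasper.

3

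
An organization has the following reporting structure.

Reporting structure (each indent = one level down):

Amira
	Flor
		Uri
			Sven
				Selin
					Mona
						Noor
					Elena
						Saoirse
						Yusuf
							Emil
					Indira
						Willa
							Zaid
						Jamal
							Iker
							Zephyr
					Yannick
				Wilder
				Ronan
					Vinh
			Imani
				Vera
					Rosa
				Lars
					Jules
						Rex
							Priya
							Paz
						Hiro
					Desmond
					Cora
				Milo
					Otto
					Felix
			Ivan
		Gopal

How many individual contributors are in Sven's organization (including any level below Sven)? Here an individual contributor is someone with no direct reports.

9

The people in Sven's organization with no one reporting to them are Vinh, Wilder, Yannick, Zephyr, Iker, Zaid, Emil, Saoirse, Noor. That is 9.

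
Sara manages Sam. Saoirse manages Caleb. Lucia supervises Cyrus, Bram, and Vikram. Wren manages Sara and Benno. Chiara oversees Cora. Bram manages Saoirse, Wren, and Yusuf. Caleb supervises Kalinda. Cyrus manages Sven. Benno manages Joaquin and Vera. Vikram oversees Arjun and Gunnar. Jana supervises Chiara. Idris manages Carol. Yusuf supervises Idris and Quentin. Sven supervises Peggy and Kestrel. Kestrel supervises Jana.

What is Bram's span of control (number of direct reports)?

Bram directly manages Yusuf, Wren, Saoirse. That is 3 direct reports.

3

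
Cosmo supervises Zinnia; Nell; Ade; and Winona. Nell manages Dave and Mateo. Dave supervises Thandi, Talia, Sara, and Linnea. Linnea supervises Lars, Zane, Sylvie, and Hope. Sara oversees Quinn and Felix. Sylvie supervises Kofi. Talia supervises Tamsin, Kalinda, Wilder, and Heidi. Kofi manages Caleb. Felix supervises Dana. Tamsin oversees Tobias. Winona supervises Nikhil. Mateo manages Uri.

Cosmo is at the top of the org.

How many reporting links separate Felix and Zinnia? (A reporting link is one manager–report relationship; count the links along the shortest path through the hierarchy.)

Felix is 4 levels below Cosmo, and Zinnia is 1 level below Cosmo (their lowest common manager). The shortest path runs up from Felix to Cosmo and back down to Zinnia: 4 + 1 = 5 links.

5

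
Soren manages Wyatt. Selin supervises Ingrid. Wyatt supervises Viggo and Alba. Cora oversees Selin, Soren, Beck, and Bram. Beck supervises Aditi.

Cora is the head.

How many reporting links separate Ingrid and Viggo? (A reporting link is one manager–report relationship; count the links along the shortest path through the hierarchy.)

5

Ingrid is 2 levels below Cora, and Viggo is 3 levels below Cora (their lowest common manager). The shortest path runs up from Ingrid to Cora and back down to Viggo: 2 + 3 = 5 links.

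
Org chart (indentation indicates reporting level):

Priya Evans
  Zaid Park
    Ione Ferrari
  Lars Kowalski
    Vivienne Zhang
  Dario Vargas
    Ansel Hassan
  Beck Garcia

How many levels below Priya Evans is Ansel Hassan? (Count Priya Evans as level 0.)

2

Chain from Ansel Hassan up to Priya Evans: Ansel Hassan → Dario Vargas → Priya Evans. That is 2 steps up, so Ansel Hassan is 2 levels below Priya Evans.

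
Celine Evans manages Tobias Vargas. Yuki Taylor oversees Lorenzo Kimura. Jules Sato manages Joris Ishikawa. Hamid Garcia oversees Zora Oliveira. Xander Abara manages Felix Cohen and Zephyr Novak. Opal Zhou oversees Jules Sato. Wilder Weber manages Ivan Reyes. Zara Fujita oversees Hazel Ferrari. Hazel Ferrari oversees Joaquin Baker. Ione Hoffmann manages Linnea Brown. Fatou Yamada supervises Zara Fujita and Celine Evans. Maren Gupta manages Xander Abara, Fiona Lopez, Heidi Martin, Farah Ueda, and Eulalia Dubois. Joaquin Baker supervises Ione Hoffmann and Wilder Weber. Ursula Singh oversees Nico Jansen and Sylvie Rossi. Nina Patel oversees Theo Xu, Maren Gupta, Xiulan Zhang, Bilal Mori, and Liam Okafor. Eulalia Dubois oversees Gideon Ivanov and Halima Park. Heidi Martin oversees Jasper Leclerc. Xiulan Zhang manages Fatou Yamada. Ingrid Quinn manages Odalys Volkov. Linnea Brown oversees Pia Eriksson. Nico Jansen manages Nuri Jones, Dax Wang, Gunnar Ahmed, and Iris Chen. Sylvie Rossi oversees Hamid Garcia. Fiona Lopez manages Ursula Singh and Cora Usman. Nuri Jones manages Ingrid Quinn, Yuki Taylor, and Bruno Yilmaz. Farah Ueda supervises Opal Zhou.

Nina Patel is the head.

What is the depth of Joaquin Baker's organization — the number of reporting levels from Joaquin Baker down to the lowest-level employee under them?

The longest chain under Joaquin Baker runs Joaquin Baker → Ione Hoffmann → Linnea Brown → Pia Eriksson, which is 3 levels below Joaquin Baker.

3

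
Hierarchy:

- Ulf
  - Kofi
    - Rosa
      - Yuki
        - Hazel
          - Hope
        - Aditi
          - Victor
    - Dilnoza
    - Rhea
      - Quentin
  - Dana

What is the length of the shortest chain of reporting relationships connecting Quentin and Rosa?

3

Quentin is 2 levels below Kofi, and Rosa is 1 level below Kofi (their lowest common manager). The shortest path runs up from Quentin to Kofi and back down to Rosa: 2 + 1 = 3 links.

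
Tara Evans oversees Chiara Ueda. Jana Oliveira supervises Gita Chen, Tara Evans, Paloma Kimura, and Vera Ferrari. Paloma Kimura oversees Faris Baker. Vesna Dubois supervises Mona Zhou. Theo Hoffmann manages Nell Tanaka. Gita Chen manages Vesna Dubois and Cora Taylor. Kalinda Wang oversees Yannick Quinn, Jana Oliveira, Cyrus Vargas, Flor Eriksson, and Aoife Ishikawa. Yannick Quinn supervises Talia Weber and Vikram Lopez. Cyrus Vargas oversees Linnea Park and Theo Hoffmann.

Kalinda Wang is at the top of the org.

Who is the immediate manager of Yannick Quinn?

Yannick Quinn reports directly to Kalinda Wang.

Kalinda Wang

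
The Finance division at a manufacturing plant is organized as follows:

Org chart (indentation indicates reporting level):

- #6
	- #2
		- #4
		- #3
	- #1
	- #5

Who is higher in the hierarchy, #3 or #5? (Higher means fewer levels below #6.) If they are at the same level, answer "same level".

#5

#3 is 2 levels below #6; #5 is 1. #5 is higher.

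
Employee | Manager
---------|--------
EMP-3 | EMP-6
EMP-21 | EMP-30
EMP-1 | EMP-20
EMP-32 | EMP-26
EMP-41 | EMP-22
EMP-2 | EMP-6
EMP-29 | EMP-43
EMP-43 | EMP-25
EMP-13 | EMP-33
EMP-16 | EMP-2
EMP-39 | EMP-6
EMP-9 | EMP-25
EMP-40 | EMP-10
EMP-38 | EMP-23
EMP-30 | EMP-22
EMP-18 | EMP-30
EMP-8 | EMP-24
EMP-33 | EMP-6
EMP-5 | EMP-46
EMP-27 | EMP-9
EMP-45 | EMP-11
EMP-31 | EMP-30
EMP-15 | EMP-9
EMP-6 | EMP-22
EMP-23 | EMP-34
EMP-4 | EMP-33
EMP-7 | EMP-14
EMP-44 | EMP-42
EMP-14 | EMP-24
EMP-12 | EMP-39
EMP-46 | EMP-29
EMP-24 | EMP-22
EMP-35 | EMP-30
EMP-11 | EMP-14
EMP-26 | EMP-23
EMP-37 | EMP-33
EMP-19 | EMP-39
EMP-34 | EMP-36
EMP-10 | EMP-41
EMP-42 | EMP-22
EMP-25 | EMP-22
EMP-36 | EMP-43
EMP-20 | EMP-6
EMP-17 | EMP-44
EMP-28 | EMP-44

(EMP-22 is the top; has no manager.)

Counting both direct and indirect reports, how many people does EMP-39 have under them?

2

EMP-39 directly manages EMP-12, EMP-19. EMP-12 has no reports. EMP-19 has no reports. So EMP-39's organization is 2 direct reports plus everyone under them: 1 + 1 = 2.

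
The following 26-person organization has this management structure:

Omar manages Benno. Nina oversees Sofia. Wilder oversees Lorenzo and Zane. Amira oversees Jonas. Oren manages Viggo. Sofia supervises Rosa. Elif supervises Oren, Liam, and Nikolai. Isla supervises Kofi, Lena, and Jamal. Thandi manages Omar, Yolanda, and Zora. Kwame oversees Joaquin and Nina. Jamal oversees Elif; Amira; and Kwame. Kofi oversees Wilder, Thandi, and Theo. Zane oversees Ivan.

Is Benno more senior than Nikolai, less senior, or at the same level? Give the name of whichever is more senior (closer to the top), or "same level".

Benno is 4 levels below Isla; Nikolai is 3. Nikolai is higher.

Nikolai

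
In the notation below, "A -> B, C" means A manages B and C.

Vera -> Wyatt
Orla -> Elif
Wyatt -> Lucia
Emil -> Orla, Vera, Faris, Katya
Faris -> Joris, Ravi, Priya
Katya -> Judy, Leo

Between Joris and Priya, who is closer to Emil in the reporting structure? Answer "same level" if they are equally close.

same level

Both Joris and Priya are 2 levels below Emil.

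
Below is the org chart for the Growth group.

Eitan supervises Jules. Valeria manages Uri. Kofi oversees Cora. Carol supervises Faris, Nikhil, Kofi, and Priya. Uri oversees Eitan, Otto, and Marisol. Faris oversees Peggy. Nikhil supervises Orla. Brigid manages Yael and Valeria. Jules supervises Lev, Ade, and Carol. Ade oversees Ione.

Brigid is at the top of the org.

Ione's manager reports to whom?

Ione reports to Ade, and Ade reports to Jules. So Ione's skip-level manager is Jules.

Jules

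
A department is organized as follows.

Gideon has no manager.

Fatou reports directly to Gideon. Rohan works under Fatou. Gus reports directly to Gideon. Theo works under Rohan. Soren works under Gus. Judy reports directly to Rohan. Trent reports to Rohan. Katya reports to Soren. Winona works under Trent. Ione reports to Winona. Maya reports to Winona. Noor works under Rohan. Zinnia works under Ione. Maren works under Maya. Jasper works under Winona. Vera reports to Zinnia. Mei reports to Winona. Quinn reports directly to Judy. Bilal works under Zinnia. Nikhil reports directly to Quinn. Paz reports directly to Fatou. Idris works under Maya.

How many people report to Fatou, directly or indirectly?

18

Fatou directly manages Rohan, Paz. Under Rohan: Noor, Trent, Winona, Mei, Jasper, Maya, Idris, Maren, Ione, Zinnia, Bilal, Vera, Judy, Quinn, Nikhil, Theo (16). Paz has no reports. So Fatou's organization is 2 direct reports plus everyone under them: 17 + 1 = 18.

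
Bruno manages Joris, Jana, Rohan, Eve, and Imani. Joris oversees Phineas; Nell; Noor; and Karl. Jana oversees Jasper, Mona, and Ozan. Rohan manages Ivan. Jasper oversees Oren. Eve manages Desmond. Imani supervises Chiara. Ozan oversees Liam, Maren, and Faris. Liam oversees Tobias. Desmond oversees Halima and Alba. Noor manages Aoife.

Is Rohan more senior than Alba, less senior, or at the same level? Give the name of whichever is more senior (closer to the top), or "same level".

Rohan is 1 level below Bruno; Alba is 3. Rohan is higher.

Rohan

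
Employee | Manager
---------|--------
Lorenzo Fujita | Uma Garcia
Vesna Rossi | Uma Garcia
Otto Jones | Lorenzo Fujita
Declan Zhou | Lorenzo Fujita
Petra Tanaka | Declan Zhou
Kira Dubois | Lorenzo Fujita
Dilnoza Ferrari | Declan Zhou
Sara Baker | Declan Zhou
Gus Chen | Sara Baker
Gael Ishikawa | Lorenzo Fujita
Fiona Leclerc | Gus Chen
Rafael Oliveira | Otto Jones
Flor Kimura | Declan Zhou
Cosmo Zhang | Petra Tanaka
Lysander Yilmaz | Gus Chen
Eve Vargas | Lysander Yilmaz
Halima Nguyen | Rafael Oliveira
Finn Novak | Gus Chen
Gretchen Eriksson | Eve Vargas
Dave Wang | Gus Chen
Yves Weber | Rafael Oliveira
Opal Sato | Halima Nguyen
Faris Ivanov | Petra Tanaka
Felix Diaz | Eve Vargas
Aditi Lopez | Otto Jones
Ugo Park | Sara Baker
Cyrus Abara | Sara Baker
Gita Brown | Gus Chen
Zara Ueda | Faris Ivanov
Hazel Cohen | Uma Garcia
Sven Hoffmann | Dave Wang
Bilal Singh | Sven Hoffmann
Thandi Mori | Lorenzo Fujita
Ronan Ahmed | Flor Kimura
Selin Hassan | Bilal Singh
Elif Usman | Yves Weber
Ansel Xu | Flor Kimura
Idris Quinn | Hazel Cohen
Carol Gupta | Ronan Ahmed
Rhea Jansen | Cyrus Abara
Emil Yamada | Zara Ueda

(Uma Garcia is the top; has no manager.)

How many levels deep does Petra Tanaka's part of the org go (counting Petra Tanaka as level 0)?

The longest chain under Petra Tanaka runs Petra Tanaka → Faris Ivanov → Zara Ueda → Emil Yamada, which is 3 levels below Petra Tanaka.

3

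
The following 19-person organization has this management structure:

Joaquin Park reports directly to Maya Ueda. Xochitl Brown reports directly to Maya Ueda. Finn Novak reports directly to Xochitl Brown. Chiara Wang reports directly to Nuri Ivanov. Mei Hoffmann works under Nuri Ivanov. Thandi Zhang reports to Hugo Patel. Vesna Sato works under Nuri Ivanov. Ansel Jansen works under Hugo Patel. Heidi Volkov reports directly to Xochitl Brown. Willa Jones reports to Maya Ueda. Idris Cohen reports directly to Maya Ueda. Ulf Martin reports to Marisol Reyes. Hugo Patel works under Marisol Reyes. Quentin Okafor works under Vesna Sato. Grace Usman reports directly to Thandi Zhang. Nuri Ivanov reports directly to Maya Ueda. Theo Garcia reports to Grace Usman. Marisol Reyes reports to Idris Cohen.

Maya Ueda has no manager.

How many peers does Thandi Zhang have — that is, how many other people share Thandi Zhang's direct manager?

Thandi Zhang reports to Hugo Patel. Hugo Patel's other direct reports are Ansel Jansen — 1 peer.

1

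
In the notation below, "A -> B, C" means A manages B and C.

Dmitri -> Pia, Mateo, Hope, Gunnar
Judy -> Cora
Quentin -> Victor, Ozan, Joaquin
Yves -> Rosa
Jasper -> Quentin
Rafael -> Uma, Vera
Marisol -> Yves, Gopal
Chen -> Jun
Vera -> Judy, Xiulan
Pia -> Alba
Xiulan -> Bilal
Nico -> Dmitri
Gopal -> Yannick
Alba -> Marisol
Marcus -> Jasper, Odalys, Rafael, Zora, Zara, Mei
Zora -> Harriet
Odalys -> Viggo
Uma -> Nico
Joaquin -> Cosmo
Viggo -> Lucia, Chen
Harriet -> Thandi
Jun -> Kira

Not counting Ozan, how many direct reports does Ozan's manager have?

Ozan reports to Quentin. Quentin's other direct reports are Victor, Joaquin — 2 peers.

2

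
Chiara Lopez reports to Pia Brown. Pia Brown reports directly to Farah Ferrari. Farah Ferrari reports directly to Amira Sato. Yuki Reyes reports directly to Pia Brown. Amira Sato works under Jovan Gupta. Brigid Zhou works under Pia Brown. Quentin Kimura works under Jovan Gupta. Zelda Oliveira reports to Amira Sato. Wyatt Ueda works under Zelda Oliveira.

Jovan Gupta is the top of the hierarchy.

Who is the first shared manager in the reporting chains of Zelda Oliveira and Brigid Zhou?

Amira Sato

Zelda Oliveira's chain of managers is Amira Sato, Jovan Gupta. Brigid Zhou's chain of managers is Pia Brown, Farah Ferrari, Amira Sato, Jovan Gupta. The first manager that appears in both chains is Amira Sato.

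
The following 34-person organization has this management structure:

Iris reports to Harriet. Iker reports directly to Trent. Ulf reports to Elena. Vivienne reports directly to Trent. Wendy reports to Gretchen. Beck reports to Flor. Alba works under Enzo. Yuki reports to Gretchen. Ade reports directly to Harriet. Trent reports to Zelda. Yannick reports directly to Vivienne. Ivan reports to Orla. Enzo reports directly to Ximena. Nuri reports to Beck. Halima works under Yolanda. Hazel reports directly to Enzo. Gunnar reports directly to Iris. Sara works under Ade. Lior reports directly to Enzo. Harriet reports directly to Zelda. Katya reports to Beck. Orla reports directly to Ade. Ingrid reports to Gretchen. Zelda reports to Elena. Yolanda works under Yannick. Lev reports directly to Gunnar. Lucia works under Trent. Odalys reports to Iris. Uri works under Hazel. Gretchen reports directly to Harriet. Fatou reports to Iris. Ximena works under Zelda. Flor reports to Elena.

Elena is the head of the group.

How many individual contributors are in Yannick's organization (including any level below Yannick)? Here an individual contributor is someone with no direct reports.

1

The only person in Yannick's organization with no one reporting to them is Halima. That is 1.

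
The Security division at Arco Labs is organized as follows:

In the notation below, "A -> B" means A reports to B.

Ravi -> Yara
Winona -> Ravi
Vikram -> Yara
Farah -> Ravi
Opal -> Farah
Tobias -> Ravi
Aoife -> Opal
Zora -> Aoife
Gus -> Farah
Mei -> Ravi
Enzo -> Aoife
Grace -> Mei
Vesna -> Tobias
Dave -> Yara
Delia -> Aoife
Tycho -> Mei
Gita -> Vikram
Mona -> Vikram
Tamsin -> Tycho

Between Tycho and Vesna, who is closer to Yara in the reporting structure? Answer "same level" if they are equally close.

same level

Both Tycho and Vesna are 3 levels below Yara.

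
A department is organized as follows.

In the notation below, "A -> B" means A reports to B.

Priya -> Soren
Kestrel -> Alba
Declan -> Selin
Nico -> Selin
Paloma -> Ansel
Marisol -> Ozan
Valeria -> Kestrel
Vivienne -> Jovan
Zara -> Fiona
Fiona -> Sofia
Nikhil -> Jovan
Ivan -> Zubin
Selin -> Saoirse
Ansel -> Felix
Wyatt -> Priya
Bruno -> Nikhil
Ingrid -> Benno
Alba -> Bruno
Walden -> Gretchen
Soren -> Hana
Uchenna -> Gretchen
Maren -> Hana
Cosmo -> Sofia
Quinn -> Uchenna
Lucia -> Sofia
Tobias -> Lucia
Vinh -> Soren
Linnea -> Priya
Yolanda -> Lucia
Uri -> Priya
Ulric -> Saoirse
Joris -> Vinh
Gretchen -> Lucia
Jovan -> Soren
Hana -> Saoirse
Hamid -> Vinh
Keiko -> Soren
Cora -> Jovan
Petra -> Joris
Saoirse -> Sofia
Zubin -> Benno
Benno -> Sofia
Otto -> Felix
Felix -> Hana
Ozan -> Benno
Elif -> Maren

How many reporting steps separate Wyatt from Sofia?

5

Chain from Wyatt up to Sofia: Wyatt → Priya → Soren → Hana → Saoirse → Sofia. That is 5 steps up, so Wyatt is 5 levels below Sofia.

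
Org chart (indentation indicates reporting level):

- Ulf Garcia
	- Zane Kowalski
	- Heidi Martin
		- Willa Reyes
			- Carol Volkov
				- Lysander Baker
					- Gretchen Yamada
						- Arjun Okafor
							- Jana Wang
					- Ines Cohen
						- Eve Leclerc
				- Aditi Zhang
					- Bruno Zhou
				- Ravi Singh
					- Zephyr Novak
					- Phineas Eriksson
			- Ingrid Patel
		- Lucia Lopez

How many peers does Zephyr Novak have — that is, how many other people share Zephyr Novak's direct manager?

Zephyr Novak reports to Ravi Singh. Ravi Singh's other direct reports are Phineas Eriksson — 1 peer.

1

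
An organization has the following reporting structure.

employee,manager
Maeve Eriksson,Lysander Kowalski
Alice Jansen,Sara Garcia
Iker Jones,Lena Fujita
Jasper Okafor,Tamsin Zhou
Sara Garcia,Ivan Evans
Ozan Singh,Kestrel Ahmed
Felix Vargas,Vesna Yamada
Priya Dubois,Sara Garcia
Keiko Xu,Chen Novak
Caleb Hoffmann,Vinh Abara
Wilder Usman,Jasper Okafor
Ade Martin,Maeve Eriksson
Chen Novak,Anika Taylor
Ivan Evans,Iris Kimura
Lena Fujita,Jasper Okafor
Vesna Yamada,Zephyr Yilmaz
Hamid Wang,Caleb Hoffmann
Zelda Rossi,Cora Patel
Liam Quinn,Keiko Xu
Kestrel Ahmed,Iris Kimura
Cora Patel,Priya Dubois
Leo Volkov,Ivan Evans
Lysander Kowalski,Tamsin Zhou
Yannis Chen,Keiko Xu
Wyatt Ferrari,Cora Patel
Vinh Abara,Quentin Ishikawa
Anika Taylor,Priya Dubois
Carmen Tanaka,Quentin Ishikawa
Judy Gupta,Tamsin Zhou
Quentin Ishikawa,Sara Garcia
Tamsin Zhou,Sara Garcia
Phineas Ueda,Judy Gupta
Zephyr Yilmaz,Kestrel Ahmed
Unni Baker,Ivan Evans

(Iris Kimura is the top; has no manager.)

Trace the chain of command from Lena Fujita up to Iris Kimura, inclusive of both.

Lena Fujita -> Jasper Okafor -> Tamsin Zhou -> Sara Garcia -> Ivan Evans -> Iris Kimura

Lena Fujita reports to Jasper Okafor. Jasper Okafor reports to Tamsin Zhou. Tamsin Zhou reports to Sara Garcia. Sara Garcia reports to Ivan Evans. Ivan Evans reports to Iris Kimura. Iris Kimura is at the top.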